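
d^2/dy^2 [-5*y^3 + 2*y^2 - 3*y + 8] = 4 - 30*y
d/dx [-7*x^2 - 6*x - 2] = -14*x - 6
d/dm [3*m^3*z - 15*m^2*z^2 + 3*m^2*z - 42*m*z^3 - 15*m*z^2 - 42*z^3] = 3*z*(3*m^2 - 10*m*z + 2*m - 14*z^2 - 5*z)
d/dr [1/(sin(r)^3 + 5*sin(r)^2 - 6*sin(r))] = (-3*cos(r) - 10/tan(r) + 6*cos(r)/sin(r)^2)/((sin(r) - 1)^2*(sin(r) + 6)^2)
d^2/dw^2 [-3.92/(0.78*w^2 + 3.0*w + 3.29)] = (4.769856*w^2 + 18.3456*w - 3.92*(1.56*w + 3.0)*(3.12*w + 6.0) + 20.119008)/(0.78*w^2 + 3.0*w + 3.29)^3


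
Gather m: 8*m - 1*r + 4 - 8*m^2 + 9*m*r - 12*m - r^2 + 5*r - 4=-8*m^2 + m*(9*r - 4) - r^2 + 4*r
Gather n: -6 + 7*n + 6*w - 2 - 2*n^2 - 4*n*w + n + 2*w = -2*n^2 + n*(8 - 4*w) + 8*w - 8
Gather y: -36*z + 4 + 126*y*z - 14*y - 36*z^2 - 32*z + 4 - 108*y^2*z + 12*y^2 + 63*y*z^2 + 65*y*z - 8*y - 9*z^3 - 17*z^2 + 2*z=y^2*(12 - 108*z) + y*(63*z^2 + 191*z - 22) - 9*z^3 - 53*z^2 - 66*z + 8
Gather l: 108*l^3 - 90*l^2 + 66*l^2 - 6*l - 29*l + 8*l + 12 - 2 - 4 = 108*l^3 - 24*l^2 - 27*l + 6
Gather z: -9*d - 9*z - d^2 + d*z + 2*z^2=-d^2 - 9*d + 2*z^2 + z*(d - 9)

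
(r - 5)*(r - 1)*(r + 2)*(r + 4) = r^4 - 23*r^2 - 18*r + 40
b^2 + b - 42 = (b - 6)*(b + 7)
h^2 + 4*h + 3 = (h + 1)*(h + 3)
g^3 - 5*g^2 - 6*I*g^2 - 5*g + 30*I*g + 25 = (g - 5)*(g - 5*I)*(g - I)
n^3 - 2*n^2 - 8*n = n*(n - 4)*(n + 2)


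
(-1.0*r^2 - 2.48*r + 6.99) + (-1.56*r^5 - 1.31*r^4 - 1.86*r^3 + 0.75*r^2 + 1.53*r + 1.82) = -1.56*r^5 - 1.31*r^4 - 1.86*r^3 - 0.25*r^2 - 0.95*r + 8.81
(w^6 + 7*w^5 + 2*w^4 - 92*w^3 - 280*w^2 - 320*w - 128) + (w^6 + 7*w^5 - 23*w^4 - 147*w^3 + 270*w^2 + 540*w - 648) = 2*w^6 + 14*w^5 - 21*w^4 - 239*w^3 - 10*w^2 + 220*w - 776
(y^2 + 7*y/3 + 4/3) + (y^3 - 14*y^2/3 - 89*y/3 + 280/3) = y^3 - 11*y^2/3 - 82*y/3 + 284/3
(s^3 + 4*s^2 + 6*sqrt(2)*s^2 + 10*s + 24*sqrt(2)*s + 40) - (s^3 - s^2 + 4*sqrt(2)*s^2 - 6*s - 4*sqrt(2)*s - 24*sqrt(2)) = 2*sqrt(2)*s^2 + 5*s^2 + 16*s + 28*sqrt(2)*s + 24*sqrt(2) + 40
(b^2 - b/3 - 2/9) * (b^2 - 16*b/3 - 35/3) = b^4 - 17*b^3/3 - 91*b^2/9 + 137*b/27 + 70/27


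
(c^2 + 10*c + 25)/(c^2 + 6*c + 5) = (c + 5)/(c + 1)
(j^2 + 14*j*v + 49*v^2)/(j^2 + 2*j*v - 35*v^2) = (-j - 7*v)/(-j + 5*v)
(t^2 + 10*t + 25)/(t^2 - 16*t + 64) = (t^2 + 10*t + 25)/(t^2 - 16*t + 64)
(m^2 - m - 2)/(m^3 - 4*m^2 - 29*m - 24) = (m - 2)/(m^2 - 5*m - 24)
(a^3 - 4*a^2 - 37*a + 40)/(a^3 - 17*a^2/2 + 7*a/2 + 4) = 2*(a + 5)/(2*a + 1)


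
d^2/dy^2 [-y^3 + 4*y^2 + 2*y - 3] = 8 - 6*y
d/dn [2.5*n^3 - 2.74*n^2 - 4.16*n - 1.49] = 7.5*n^2 - 5.48*n - 4.16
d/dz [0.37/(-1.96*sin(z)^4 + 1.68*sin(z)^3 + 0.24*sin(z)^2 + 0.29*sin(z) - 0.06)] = (2.9008*sin(z)^3 - 1.8648*sin(z)^2 - 0.1776*sin(z) - 0.1073)*cos(z)/(-1.96*sin(z)^4 + 1.68*sin(z)^3 + 0.24*sin(z)^2 + 0.29*sin(z) - 0.06)^2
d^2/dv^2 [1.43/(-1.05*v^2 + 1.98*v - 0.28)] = (3.15315*v^2 - 5.94594*v - 1.43*(2.1*v - 1.98)*(4.2*v - 3.96) + 0.84084)/(1.05*v^2 - 1.98*v + 0.28)^3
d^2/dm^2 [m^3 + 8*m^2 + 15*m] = 6*m + 16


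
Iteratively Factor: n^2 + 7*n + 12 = (n + 3)*(n + 4)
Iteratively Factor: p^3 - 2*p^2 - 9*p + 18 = (p + 3)*(p^2 - 5*p + 6) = (p - 2)*(p + 3)*(p - 3)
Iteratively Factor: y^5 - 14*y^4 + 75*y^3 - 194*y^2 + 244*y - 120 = (y - 5)*(y^4 - 9*y^3 + 30*y^2 - 44*y + 24) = (y - 5)*(y - 3)*(y^3 - 6*y^2 + 12*y - 8) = (y - 5)*(y - 3)*(y - 2)*(y^2 - 4*y + 4) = (y - 5)*(y - 3)*(y - 2)^2*(y - 2)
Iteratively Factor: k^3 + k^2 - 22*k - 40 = (k - 5)*(k^2 + 6*k + 8) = (k - 5)*(k + 4)*(k + 2)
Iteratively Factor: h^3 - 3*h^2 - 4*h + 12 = (h - 2)*(h^2 - h - 6) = (h - 2)*(h + 2)*(h - 3)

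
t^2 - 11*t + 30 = (t - 6)*(t - 5)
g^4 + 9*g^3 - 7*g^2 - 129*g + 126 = (g - 3)*(g - 1)*(g + 6)*(g + 7)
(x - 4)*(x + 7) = x^2 + 3*x - 28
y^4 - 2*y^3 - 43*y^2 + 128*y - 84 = (y - 6)*(y - 2)*(y - 1)*(y + 7)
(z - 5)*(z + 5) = z^2 - 25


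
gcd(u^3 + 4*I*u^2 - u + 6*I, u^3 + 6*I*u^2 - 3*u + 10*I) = u^2 + I*u + 2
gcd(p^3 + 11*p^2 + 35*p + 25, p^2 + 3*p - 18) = 1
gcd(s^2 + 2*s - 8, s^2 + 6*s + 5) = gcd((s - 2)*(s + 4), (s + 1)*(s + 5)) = 1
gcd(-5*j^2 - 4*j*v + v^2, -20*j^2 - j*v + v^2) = -5*j + v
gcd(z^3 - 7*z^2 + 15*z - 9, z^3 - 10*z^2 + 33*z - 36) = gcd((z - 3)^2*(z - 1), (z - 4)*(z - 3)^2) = z^2 - 6*z + 9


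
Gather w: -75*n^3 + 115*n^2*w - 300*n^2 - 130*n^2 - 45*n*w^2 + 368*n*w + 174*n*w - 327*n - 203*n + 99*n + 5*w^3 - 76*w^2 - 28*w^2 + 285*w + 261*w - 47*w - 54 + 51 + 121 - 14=-75*n^3 - 430*n^2 - 431*n + 5*w^3 + w^2*(-45*n - 104) + w*(115*n^2 + 542*n + 499) + 104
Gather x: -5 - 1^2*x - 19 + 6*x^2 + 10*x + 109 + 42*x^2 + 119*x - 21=48*x^2 + 128*x + 64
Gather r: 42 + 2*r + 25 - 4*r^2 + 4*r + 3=-4*r^2 + 6*r + 70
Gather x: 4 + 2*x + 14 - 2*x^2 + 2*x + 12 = -2*x^2 + 4*x + 30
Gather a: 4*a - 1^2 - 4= 4*a - 5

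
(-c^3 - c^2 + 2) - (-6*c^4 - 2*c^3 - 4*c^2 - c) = 6*c^4 + c^3 + 3*c^2 + c + 2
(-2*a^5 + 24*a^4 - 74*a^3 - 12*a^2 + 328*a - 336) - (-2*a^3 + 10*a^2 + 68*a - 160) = -2*a^5 + 24*a^4 - 72*a^3 - 22*a^2 + 260*a - 176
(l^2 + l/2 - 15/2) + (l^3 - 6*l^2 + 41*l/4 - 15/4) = l^3 - 5*l^2 + 43*l/4 - 45/4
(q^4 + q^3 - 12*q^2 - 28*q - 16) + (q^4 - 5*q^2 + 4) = 2*q^4 + q^3 - 17*q^2 - 28*q - 12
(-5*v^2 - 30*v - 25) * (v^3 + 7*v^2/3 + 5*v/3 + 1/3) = -5*v^5 - 125*v^4/3 - 310*v^3/3 - 110*v^2 - 155*v/3 - 25/3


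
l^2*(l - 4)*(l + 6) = l^4 + 2*l^3 - 24*l^2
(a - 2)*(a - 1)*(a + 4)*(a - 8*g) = a^4 - 8*a^3*g + a^3 - 8*a^2*g - 10*a^2 + 80*a*g + 8*a - 64*g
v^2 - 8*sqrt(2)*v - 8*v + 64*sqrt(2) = (v - 8)*(v - 8*sqrt(2))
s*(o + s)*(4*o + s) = 4*o^2*s + 5*o*s^2 + s^3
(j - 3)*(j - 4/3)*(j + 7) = j^3 + 8*j^2/3 - 79*j/3 + 28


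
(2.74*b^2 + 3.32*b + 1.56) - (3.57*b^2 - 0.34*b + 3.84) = -0.83*b^2 + 3.66*b - 2.28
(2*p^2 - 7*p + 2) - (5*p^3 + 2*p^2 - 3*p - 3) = -5*p^3 - 4*p + 5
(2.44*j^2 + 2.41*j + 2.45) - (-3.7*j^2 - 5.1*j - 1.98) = 6.14*j^2 + 7.51*j + 4.43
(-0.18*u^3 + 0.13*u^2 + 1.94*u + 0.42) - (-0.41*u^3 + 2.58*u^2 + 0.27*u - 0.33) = 0.23*u^3 - 2.45*u^2 + 1.67*u + 0.75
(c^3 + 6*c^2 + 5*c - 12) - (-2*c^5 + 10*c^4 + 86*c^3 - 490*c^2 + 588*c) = 2*c^5 - 10*c^4 - 85*c^3 + 496*c^2 - 583*c - 12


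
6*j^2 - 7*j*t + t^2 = (-6*j + t)*(-j + t)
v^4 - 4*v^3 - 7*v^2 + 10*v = v*(v - 5)*(v - 1)*(v + 2)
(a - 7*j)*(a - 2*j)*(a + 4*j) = a^3 - 5*a^2*j - 22*a*j^2 + 56*j^3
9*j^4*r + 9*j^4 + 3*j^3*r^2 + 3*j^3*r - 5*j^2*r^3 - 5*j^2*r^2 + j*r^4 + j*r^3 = (-3*j + r)^2*(j + r)*(j*r + j)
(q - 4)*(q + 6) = q^2 + 2*q - 24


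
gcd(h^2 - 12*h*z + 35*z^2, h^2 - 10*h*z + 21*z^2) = -h + 7*z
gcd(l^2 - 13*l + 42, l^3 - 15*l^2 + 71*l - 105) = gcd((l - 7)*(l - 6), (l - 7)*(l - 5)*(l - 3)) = l - 7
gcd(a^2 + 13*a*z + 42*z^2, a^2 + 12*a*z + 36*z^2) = a + 6*z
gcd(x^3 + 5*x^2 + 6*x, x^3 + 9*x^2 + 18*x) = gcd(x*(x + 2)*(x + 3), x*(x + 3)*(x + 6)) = x^2 + 3*x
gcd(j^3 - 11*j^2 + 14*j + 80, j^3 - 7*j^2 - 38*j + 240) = j^2 - 13*j + 40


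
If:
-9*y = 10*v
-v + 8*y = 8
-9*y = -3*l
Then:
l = 240/89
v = -72/89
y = 80/89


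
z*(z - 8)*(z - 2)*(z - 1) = z^4 - 11*z^3 + 26*z^2 - 16*z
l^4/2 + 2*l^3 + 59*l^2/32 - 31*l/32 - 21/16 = (l/2 + 1)*(l - 3/4)*(l + 1)*(l + 7/4)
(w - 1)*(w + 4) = w^2 + 3*w - 4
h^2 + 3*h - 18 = (h - 3)*(h + 6)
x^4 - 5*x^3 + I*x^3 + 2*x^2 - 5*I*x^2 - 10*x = x*(x - 5)*(x - I)*(x + 2*I)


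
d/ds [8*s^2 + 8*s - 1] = 16*s + 8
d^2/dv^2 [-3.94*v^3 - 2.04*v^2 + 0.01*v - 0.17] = -23.64*v - 4.08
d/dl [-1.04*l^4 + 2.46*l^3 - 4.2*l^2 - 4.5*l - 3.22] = -4.16*l^3 + 7.38*l^2 - 8.4*l - 4.5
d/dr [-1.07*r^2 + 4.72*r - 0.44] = 4.72 - 2.14*r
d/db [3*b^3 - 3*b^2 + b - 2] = 9*b^2 - 6*b + 1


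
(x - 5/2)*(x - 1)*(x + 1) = x^3 - 5*x^2/2 - x + 5/2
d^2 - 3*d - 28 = (d - 7)*(d + 4)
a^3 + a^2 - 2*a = a*(a - 1)*(a + 2)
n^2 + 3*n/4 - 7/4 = (n - 1)*(n + 7/4)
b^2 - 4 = (b - 2)*(b + 2)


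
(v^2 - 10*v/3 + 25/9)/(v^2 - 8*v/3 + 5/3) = (v - 5/3)/(v - 1)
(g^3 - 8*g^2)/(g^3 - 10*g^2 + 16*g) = g/(g - 2)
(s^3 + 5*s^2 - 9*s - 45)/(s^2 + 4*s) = (s^3 + 5*s^2 - 9*s - 45)/(s*(s + 4))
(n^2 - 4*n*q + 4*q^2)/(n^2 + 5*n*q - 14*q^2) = (n - 2*q)/(n + 7*q)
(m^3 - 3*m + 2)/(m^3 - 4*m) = (m^2 - 2*m + 1)/(m*(m - 2))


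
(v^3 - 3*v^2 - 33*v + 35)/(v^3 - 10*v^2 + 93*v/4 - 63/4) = 4*(v^2 + 4*v - 5)/(4*v^2 - 12*v + 9)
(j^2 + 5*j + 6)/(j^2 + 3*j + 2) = (j + 3)/(j + 1)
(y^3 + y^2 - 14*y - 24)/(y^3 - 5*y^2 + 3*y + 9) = (y^3 + y^2 - 14*y - 24)/(y^3 - 5*y^2 + 3*y + 9)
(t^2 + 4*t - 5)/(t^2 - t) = (t + 5)/t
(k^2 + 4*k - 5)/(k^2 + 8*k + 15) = (k - 1)/(k + 3)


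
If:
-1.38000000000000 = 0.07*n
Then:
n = -19.71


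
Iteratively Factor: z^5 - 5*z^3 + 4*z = (z - 2)*(z^4 + 2*z^3 - z^2 - 2*z) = (z - 2)*(z + 1)*(z^3 + z^2 - 2*z) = (z - 2)*(z + 1)*(z + 2)*(z^2 - z) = (z - 2)*(z - 1)*(z + 1)*(z + 2)*(z)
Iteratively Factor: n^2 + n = (n + 1)*(n)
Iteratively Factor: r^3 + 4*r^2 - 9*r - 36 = (r - 3)*(r^2 + 7*r + 12) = (r - 3)*(r + 3)*(r + 4)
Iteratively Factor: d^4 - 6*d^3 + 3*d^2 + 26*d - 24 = (d - 4)*(d^3 - 2*d^2 - 5*d + 6) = (d - 4)*(d - 1)*(d^2 - d - 6) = (d - 4)*(d - 3)*(d - 1)*(d + 2)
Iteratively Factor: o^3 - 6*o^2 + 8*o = (o - 4)*(o^2 - 2*o) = o*(o - 4)*(o - 2)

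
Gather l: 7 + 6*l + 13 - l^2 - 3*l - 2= -l^2 + 3*l + 18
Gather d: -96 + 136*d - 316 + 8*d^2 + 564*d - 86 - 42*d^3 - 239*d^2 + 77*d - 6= -42*d^3 - 231*d^2 + 777*d - 504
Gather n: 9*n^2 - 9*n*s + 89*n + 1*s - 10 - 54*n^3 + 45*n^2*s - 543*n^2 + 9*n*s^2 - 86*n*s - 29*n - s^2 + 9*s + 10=-54*n^3 + n^2*(45*s - 534) + n*(9*s^2 - 95*s + 60) - s^2 + 10*s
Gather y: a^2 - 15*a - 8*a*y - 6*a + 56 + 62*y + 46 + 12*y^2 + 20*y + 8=a^2 - 21*a + 12*y^2 + y*(82 - 8*a) + 110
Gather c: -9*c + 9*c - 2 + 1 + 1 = 0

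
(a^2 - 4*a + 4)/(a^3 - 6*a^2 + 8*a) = (a - 2)/(a*(a - 4))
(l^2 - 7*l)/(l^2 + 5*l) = (l - 7)/(l + 5)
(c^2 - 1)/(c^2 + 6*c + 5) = (c - 1)/(c + 5)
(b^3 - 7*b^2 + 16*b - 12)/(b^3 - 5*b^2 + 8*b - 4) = (b - 3)/(b - 1)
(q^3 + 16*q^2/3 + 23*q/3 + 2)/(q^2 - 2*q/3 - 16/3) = (3*q^2 + 10*q + 3)/(3*q - 8)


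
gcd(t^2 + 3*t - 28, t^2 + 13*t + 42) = t + 7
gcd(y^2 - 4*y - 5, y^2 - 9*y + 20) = y - 5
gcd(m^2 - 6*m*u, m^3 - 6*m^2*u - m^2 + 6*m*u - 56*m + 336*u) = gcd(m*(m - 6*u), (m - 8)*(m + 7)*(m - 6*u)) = -m + 6*u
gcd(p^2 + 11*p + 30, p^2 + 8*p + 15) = p + 5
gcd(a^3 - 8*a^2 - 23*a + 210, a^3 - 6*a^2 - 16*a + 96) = a - 6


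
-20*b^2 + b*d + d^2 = (-4*b + d)*(5*b + d)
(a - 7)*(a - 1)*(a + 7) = a^3 - a^2 - 49*a + 49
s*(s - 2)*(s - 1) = s^3 - 3*s^2 + 2*s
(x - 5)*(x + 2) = x^2 - 3*x - 10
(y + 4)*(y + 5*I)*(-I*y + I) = -I*y^3 + 5*y^2 - 3*I*y^2 + 15*y + 4*I*y - 20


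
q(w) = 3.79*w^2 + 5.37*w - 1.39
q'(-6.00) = -40.11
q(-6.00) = 102.83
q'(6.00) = 50.85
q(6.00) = 167.27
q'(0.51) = 9.24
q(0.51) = 2.33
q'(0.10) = 6.13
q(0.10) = -0.82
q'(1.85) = 19.39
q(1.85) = 21.52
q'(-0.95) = -1.83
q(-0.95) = -3.07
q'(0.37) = 8.17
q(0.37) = 1.12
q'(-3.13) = -18.36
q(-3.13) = 18.93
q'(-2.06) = -10.24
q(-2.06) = 3.63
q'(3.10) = 28.87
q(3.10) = 51.68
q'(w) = 7.58*w + 5.37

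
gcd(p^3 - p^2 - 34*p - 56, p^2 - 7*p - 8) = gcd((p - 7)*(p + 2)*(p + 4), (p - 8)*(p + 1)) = 1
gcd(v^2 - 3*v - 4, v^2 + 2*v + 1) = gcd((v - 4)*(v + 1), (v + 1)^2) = v + 1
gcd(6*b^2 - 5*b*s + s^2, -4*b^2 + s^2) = -2*b + s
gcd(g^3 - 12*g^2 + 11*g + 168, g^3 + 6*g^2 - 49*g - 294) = g - 7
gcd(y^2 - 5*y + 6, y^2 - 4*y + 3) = y - 3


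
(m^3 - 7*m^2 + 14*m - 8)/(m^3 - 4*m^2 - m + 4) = (m - 2)/(m + 1)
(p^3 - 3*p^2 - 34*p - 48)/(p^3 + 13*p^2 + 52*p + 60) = (p^2 - 5*p - 24)/(p^2 + 11*p + 30)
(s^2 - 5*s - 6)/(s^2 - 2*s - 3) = (s - 6)/(s - 3)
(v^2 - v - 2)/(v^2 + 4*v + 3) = (v - 2)/(v + 3)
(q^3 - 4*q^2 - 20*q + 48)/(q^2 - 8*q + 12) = q + 4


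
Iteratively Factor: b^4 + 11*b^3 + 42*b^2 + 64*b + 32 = (b + 2)*(b^3 + 9*b^2 + 24*b + 16) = (b + 2)*(b + 4)*(b^2 + 5*b + 4) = (b + 1)*(b + 2)*(b + 4)*(b + 4)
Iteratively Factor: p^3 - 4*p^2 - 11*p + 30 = (p - 5)*(p^2 + p - 6) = (p - 5)*(p + 3)*(p - 2)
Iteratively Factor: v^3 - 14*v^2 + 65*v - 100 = (v - 4)*(v^2 - 10*v + 25) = (v - 5)*(v - 4)*(v - 5)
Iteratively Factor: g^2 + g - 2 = (g - 1)*(g + 2)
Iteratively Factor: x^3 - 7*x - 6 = (x + 2)*(x^2 - 2*x - 3) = (x + 1)*(x + 2)*(x - 3)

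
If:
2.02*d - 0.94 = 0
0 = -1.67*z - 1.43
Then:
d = 0.47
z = -0.86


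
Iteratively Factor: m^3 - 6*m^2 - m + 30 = (m - 5)*(m^2 - m - 6) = (m - 5)*(m - 3)*(m + 2)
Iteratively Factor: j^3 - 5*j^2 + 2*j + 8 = (j - 4)*(j^2 - j - 2) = (j - 4)*(j - 2)*(j + 1)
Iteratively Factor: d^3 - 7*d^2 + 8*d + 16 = (d - 4)*(d^2 - 3*d - 4) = (d - 4)*(d + 1)*(d - 4)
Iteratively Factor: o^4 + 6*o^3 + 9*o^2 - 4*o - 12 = (o + 2)*(o^3 + 4*o^2 + o - 6) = (o + 2)*(o + 3)*(o^2 + o - 2) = (o + 2)^2*(o + 3)*(o - 1)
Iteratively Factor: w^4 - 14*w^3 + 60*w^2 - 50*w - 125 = (w - 5)*(w^3 - 9*w^2 + 15*w + 25) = (w - 5)*(w + 1)*(w^2 - 10*w + 25) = (w - 5)^2*(w + 1)*(w - 5)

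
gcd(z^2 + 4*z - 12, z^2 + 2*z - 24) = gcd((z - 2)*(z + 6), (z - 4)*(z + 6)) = z + 6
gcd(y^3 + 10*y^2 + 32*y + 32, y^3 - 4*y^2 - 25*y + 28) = y + 4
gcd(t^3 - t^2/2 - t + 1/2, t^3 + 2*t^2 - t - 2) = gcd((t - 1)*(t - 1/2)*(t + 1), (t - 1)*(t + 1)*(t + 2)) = t^2 - 1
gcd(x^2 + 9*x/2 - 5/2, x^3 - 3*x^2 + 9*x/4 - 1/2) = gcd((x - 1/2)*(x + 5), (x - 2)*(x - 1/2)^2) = x - 1/2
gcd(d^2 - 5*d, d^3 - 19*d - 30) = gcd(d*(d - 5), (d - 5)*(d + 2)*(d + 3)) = d - 5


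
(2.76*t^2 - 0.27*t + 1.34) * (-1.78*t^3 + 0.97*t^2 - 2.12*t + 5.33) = -4.9128*t^5 + 3.1578*t^4 - 8.4983*t^3 + 16.583*t^2 - 4.2799*t + 7.1422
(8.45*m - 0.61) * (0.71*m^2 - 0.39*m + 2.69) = 5.9995*m^3 - 3.7286*m^2 + 22.9684*m - 1.6409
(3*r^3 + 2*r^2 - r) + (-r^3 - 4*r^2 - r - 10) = 2*r^3 - 2*r^2 - 2*r - 10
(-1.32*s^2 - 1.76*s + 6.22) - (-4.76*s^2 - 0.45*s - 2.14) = 3.44*s^2 - 1.31*s + 8.36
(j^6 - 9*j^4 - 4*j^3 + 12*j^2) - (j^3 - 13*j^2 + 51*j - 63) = j^6 - 9*j^4 - 5*j^3 + 25*j^2 - 51*j + 63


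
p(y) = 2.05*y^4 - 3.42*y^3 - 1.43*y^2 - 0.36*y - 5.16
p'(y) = 8.2*y^3 - 10.26*y^2 - 2.86*y - 0.36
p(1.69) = -9.64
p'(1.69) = 5.08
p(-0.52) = -4.73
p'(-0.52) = -2.80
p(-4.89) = 1534.47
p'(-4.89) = -1190.54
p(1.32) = -9.77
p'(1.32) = -3.15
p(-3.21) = 312.04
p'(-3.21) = -368.12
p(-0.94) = -1.64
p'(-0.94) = -13.55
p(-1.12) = 1.48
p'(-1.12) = -21.55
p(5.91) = 1737.73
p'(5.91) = 1317.06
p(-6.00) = 3341.04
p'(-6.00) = -2123.76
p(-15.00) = 115002.24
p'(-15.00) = -29940.96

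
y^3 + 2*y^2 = y^2*(y + 2)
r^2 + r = r*(r + 1)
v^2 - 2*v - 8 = (v - 4)*(v + 2)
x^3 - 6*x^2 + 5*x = x*(x - 5)*(x - 1)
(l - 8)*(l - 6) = l^2 - 14*l + 48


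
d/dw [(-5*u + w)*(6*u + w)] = u + 2*w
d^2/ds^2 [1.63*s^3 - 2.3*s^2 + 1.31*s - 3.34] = 9.78*s - 4.6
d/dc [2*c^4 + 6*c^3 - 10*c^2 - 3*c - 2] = 8*c^3 + 18*c^2 - 20*c - 3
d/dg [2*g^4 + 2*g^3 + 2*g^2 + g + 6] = 8*g^3 + 6*g^2 + 4*g + 1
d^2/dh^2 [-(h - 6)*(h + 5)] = -2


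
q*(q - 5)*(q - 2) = q^3 - 7*q^2 + 10*q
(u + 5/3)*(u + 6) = u^2 + 23*u/3 + 10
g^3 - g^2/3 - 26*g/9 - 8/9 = (g - 2)*(g + 1/3)*(g + 4/3)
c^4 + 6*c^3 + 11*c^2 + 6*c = c*(c + 1)*(c + 2)*(c + 3)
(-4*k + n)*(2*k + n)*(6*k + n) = -48*k^3 - 20*k^2*n + 4*k*n^2 + n^3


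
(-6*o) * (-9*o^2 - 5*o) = 54*o^3 + 30*o^2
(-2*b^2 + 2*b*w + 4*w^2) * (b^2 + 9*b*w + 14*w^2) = -2*b^4 - 16*b^3*w - 6*b^2*w^2 + 64*b*w^3 + 56*w^4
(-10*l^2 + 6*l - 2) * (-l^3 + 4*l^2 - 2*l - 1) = 10*l^5 - 46*l^4 + 46*l^3 - 10*l^2 - 2*l + 2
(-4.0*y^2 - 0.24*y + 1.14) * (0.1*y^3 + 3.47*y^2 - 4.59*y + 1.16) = -0.4*y^5 - 13.904*y^4 + 17.6412*y^3 + 0.4174*y^2 - 5.511*y + 1.3224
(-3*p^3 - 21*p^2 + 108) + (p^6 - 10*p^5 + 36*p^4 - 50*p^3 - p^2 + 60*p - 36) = p^6 - 10*p^5 + 36*p^4 - 53*p^3 - 22*p^2 + 60*p + 72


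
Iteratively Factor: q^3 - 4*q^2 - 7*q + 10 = (q + 2)*(q^2 - 6*q + 5) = (q - 1)*(q + 2)*(q - 5)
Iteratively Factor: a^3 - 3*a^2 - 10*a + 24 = (a - 2)*(a^2 - a - 12) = (a - 4)*(a - 2)*(a + 3)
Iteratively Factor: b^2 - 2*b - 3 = (b - 3)*(b + 1)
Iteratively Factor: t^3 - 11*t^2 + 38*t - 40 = (t - 4)*(t^2 - 7*t + 10) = (t - 4)*(t - 2)*(t - 5)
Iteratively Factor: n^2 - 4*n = (n - 4)*(n)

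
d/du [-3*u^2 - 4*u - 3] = -6*u - 4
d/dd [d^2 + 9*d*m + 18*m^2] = 2*d + 9*m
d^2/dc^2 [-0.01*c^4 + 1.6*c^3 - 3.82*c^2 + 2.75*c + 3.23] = -0.12*c^2 + 9.6*c - 7.64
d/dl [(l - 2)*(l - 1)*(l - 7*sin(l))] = -(l - 2)*(l - 1)*(7*cos(l) - 1) + (l - 2)*(l - 7*sin(l)) + (l - 1)*(l - 7*sin(l))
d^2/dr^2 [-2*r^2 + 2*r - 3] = -4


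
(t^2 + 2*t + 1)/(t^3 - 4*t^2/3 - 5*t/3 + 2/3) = 3*(t + 1)/(3*t^2 - 7*t + 2)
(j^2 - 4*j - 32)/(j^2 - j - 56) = (j + 4)/(j + 7)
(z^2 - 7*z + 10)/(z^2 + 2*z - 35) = (z - 2)/(z + 7)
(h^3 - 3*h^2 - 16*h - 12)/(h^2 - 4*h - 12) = h + 1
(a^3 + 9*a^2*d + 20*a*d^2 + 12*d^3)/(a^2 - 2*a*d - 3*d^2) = (a^2 + 8*a*d + 12*d^2)/(a - 3*d)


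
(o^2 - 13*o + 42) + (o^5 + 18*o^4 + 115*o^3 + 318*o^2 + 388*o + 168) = o^5 + 18*o^4 + 115*o^3 + 319*o^2 + 375*o + 210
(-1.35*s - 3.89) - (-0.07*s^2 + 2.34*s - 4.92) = 0.07*s^2 - 3.69*s + 1.03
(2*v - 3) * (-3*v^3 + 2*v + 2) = -6*v^4 + 9*v^3 + 4*v^2 - 2*v - 6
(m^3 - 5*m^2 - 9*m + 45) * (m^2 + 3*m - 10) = m^5 - 2*m^4 - 34*m^3 + 68*m^2 + 225*m - 450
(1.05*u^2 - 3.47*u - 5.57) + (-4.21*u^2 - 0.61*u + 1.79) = -3.16*u^2 - 4.08*u - 3.78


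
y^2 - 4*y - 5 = (y - 5)*(y + 1)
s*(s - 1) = s^2 - s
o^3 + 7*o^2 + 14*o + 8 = (o + 1)*(o + 2)*(o + 4)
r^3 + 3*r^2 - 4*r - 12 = (r - 2)*(r + 2)*(r + 3)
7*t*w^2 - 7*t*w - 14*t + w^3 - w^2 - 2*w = (7*t + w)*(w - 2)*(w + 1)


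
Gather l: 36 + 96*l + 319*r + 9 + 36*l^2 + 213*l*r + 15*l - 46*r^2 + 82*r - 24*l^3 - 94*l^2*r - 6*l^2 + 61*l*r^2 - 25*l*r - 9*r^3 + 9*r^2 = -24*l^3 + l^2*(30 - 94*r) + l*(61*r^2 + 188*r + 111) - 9*r^3 - 37*r^2 + 401*r + 45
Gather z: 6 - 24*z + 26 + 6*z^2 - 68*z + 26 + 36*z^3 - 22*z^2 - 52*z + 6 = 36*z^3 - 16*z^2 - 144*z + 64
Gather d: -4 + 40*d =40*d - 4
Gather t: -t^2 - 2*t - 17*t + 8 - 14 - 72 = -t^2 - 19*t - 78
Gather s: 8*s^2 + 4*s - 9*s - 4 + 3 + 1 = 8*s^2 - 5*s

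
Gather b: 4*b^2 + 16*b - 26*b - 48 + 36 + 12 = 4*b^2 - 10*b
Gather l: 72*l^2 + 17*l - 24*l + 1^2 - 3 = 72*l^2 - 7*l - 2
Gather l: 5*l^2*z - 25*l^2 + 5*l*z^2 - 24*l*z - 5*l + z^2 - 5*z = l^2*(5*z - 25) + l*(5*z^2 - 24*z - 5) + z^2 - 5*z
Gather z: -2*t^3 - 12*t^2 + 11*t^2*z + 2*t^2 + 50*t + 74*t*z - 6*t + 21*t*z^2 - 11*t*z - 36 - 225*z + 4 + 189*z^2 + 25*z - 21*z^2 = -2*t^3 - 10*t^2 + 44*t + z^2*(21*t + 168) + z*(11*t^2 + 63*t - 200) - 32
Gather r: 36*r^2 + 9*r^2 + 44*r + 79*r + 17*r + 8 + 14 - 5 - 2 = 45*r^2 + 140*r + 15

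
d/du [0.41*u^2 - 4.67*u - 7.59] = 0.82*u - 4.67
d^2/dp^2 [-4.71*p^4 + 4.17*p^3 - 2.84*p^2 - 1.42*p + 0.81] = -56.52*p^2 + 25.02*p - 5.68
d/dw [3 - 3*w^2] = -6*w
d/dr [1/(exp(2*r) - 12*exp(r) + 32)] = 2*(6 - exp(r))*exp(r)/(exp(2*r) - 12*exp(r) + 32)^2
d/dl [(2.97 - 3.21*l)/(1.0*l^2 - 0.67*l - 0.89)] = (3.21*l^2 - 5.94*l + 4.8468)/(1.0*l^4 - 1.34*l^3 - 1.3311*l^2 + 1.1926*l + 0.7921)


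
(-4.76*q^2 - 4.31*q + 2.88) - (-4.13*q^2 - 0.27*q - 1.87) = -0.63*q^2 - 4.04*q + 4.75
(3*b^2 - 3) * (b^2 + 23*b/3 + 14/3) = 3*b^4 + 23*b^3 + 11*b^2 - 23*b - 14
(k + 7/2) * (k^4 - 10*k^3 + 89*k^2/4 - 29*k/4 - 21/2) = k^5 - 13*k^4/2 - 51*k^3/4 + 565*k^2/8 - 287*k/8 - 147/4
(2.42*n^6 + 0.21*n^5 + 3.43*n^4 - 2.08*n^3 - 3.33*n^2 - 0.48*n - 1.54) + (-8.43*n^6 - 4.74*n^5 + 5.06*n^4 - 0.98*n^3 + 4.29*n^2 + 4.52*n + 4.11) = -6.01*n^6 - 4.53*n^5 + 8.49*n^4 - 3.06*n^3 + 0.96*n^2 + 4.04*n + 2.57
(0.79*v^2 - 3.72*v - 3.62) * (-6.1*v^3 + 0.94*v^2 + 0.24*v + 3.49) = -4.819*v^5 + 23.4346*v^4 + 18.7748*v^3 - 1.5385*v^2 - 13.8516*v - 12.6338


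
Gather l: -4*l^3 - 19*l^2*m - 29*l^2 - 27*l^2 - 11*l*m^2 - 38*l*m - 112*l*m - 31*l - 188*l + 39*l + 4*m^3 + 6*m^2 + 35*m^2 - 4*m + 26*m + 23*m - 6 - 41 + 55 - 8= -4*l^3 + l^2*(-19*m - 56) + l*(-11*m^2 - 150*m - 180) + 4*m^3 + 41*m^2 + 45*m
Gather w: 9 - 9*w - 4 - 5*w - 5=-14*w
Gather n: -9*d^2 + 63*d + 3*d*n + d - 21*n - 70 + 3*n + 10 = -9*d^2 + 64*d + n*(3*d - 18) - 60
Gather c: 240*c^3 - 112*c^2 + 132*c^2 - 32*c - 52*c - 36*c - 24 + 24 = 240*c^3 + 20*c^2 - 120*c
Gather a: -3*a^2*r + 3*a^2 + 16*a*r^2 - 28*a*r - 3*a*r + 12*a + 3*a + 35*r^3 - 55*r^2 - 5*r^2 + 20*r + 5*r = a^2*(3 - 3*r) + a*(16*r^2 - 31*r + 15) + 35*r^3 - 60*r^2 + 25*r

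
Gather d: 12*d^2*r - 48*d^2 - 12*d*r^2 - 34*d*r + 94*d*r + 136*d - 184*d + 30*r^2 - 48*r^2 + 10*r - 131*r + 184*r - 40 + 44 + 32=d^2*(12*r - 48) + d*(-12*r^2 + 60*r - 48) - 18*r^2 + 63*r + 36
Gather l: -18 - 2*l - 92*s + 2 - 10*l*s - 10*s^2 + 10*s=l*(-10*s - 2) - 10*s^2 - 82*s - 16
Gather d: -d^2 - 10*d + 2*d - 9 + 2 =-d^2 - 8*d - 7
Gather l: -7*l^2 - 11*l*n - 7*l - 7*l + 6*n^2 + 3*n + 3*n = -7*l^2 + l*(-11*n - 14) + 6*n^2 + 6*n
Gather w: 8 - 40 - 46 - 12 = -90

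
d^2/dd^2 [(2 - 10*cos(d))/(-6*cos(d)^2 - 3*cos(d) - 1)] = 2*(-405*(1 - cos(2*d))^2*cos(d) + 117*(1 - cos(2*d))^2/2 + 479*cos(d)/2 + 126*cos(2*d) - 423*cos(3*d)/2 + 90*cos(5*d) - 144)/(3*cos(d) + 3*cos(2*d) + 4)^3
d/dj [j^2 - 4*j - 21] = 2*j - 4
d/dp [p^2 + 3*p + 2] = 2*p + 3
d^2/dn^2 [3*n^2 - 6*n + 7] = 6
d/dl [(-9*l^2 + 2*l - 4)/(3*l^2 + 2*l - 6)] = 4*(-6*l^2 + 33*l - 1)/(9*l^4 + 12*l^3 - 32*l^2 - 24*l + 36)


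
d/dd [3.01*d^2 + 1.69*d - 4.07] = 6.02*d + 1.69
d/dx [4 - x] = -1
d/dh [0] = 0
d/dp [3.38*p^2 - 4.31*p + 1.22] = 6.76*p - 4.31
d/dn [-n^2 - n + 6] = -2*n - 1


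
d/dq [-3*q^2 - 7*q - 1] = -6*q - 7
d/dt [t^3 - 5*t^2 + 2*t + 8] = 3*t^2 - 10*t + 2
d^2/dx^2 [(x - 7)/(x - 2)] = -10/(x - 2)^3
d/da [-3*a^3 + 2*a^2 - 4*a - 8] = -9*a^2 + 4*a - 4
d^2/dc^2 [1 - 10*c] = 0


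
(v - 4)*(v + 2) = v^2 - 2*v - 8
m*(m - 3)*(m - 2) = m^3 - 5*m^2 + 6*m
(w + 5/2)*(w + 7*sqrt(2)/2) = w^2 + 5*w/2 + 7*sqrt(2)*w/2 + 35*sqrt(2)/4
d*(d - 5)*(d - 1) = d^3 - 6*d^2 + 5*d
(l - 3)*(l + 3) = l^2 - 9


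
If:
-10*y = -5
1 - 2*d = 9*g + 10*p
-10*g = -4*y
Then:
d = -5*p - 2/5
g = 1/5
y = 1/2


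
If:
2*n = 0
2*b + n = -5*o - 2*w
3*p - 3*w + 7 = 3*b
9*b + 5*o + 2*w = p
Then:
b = w/6 - 7/18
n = 0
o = 7/45 - 7*w/15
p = 7*w/6 - 49/18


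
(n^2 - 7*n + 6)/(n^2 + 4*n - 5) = (n - 6)/(n + 5)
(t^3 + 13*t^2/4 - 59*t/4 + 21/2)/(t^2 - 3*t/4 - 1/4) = (4*t^2 + 17*t - 42)/(4*t + 1)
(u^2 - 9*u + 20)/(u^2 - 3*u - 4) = (u - 5)/(u + 1)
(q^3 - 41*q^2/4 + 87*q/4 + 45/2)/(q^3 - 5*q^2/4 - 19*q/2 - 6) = (q^2 - 11*q + 30)/(q^2 - 2*q - 8)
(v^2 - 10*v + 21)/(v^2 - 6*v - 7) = (v - 3)/(v + 1)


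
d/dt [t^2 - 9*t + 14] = 2*t - 9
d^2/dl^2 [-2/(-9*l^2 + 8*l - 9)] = 4*(-81*l^2 + 72*l + 4*(9*l - 4)^2 - 81)/(9*l^2 - 8*l + 9)^3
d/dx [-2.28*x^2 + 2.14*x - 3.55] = 2.14 - 4.56*x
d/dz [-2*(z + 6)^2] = -4*z - 24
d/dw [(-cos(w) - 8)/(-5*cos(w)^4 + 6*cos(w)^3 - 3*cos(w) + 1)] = (15*(1 - cos(2*w))^2/4 + 111*cos(w) - 57*cos(2*w) + 37*cos(3*w) - 47)*sin(w)/(5*cos(w)^4 - 6*cos(w)^3 + 3*cos(w) - 1)^2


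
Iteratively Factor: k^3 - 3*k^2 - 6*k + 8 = (k + 2)*(k^2 - 5*k + 4) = (k - 4)*(k + 2)*(k - 1)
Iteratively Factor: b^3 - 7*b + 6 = (b - 2)*(b^2 + 2*b - 3) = (b - 2)*(b - 1)*(b + 3)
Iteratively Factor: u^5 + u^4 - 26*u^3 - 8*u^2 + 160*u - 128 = (u - 4)*(u^4 + 5*u^3 - 6*u^2 - 32*u + 32) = (u - 4)*(u + 4)*(u^3 + u^2 - 10*u + 8) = (u - 4)*(u - 2)*(u + 4)*(u^2 + 3*u - 4) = (u - 4)*(u - 2)*(u - 1)*(u + 4)*(u + 4)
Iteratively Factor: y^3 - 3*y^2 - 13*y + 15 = (y - 1)*(y^2 - 2*y - 15) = (y - 1)*(y + 3)*(y - 5)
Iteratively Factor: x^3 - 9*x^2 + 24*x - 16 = (x - 4)*(x^2 - 5*x + 4) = (x - 4)^2*(x - 1)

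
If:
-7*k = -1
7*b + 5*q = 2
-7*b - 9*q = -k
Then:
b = 121/196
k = 1/7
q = -13/28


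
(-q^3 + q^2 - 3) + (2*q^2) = -q^3 + 3*q^2 - 3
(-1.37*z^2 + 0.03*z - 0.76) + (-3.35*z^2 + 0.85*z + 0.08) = -4.72*z^2 + 0.88*z - 0.68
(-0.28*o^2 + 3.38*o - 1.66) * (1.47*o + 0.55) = -0.4116*o^3 + 4.8146*o^2 - 0.5812*o - 0.913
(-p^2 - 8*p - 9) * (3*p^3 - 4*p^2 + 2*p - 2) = -3*p^5 - 20*p^4 + 3*p^3 + 22*p^2 - 2*p + 18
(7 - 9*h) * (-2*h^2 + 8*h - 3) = 18*h^3 - 86*h^2 + 83*h - 21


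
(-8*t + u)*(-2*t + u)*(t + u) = 16*t^3 + 6*t^2*u - 9*t*u^2 + u^3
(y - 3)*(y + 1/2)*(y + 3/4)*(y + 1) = y^4 - 3*y^3/4 - 41*y^2/8 - 9*y/2 - 9/8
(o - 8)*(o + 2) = o^2 - 6*o - 16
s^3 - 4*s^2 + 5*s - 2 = (s - 2)*(s - 1)^2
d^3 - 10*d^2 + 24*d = d*(d - 6)*(d - 4)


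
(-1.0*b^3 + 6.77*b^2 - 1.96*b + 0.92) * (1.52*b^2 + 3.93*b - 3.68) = -1.52*b^5 + 6.3604*b^4 + 27.3069*b^3 - 31.218*b^2 + 10.8284*b - 3.3856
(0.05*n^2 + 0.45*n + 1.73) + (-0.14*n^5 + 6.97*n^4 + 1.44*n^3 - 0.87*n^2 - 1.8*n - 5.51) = -0.14*n^5 + 6.97*n^4 + 1.44*n^3 - 0.82*n^2 - 1.35*n - 3.78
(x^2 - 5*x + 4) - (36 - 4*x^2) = 5*x^2 - 5*x - 32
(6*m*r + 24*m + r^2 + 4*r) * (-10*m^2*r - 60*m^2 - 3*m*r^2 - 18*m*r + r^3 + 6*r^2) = -60*m^3*r^2 - 600*m^3*r - 1440*m^3 - 28*m^2*r^3 - 280*m^2*r^2 - 672*m^2*r + 3*m*r^4 + 30*m*r^3 + 72*m*r^2 + r^5 + 10*r^4 + 24*r^3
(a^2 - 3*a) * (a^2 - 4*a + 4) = a^4 - 7*a^3 + 16*a^2 - 12*a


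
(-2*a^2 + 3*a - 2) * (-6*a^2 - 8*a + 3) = 12*a^4 - 2*a^3 - 18*a^2 + 25*a - 6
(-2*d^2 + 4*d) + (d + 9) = -2*d^2 + 5*d + 9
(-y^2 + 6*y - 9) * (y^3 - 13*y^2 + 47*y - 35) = -y^5 + 19*y^4 - 134*y^3 + 434*y^2 - 633*y + 315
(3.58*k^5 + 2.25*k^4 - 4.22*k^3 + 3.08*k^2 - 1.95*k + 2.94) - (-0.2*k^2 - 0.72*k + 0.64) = 3.58*k^5 + 2.25*k^4 - 4.22*k^3 + 3.28*k^2 - 1.23*k + 2.3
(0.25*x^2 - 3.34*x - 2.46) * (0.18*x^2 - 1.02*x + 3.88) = 0.045*x^4 - 0.8562*x^3 + 3.934*x^2 - 10.45*x - 9.5448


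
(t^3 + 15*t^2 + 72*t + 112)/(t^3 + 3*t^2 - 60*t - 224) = (t + 4)/(t - 8)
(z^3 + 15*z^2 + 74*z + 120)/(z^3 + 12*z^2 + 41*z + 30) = (z + 4)/(z + 1)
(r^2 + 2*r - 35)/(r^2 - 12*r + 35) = (r + 7)/(r - 7)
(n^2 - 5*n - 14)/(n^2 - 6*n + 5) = (n^2 - 5*n - 14)/(n^2 - 6*n + 5)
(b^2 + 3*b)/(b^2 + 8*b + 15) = b/(b + 5)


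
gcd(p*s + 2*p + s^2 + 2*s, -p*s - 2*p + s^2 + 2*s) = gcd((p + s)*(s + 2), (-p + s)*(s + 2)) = s + 2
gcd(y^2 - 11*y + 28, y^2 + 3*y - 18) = 1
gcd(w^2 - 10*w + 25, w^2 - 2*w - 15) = w - 5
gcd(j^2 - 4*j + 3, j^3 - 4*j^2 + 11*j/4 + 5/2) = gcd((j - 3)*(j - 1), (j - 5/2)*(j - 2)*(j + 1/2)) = 1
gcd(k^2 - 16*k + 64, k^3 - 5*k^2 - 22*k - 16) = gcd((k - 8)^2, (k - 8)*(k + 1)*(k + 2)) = k - 8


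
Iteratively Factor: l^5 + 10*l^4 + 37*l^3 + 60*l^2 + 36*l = (l + 3)*(l^4 + 7*l^3 + 16*l^2 + 12*l) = (l + 2)*(l + 3)*(l^3 + 5*l^2 + 6*l) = (l + 2)*(l + 3)^2*(l^2 + 2*l) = l*(l + 2)*(l + 3)^2*(l + 2)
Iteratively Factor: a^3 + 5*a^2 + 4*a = (a)*(a^2 + 5*a + 4) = a*(a + 4)*(a + 1)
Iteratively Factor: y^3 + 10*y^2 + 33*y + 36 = (y + 3)*(y^2 + 7*y + 12) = (y + 3)^2*(y + 4)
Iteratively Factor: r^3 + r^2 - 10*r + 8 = (r - 1)*(r^2 + 2*r - 8) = (r - 1)*(r + 4)*(r - 2)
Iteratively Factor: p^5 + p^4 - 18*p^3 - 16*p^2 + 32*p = (p + 2)*(p^4 - p^3 - 16*p^2 + 16*p) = (p - 1)*(p + 2)*(p^3 - 16*p) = (p - 1)*(p + 2)*(p + 4)*(p^2 - 4*p) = p*(p - 1)*(p + 2)*(p + 4)*(p - 4)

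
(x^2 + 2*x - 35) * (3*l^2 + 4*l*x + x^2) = 3*l^2*x^2 + 6*l^2*x - 105*l^2 + 4*l*x^3 + 8*l*x^2 - 140*l*x + x^4 + 2*x^3 - 35*x^2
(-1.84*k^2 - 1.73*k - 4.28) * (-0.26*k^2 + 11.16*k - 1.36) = 0.4784*k^4 - 20.0846*k^3 - 15.6916*k^2 - 45.412*k + 5.8208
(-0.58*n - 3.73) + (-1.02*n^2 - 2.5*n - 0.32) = -1.02*n^2 - 3.08*n - 4.05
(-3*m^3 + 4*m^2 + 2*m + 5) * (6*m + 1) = -18*m^4 + 21*m^3 + 16*m^2 + 32*m + 5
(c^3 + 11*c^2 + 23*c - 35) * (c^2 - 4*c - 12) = c^5 + 7*c^4 - 33*c^3 - 259*c^2 - 136*c + 420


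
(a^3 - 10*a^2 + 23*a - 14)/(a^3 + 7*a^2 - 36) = (a^2 - 8*a + 7)/(a^2 + 9*a + 18)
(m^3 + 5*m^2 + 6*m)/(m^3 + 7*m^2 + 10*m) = (m + 3)/(m + 5)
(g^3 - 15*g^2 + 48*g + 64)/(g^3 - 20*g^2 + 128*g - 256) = (g + 1)/(g - 4)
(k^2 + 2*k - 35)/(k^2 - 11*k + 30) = (k + 7)/(k - 6)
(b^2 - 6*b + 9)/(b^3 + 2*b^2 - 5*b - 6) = (b^2 - 6*b + 9)/(b^3 + 2*b^2 - 5*b - 6)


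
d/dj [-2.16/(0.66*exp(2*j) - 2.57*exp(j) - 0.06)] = (2.8512*exp(j) - 5.5512)*exp(j)/(-0.66*exp(2*j) + 2.57*exp(j) + 0.06)^2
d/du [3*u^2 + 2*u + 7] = 6*u + 2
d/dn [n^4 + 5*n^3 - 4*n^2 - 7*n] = 4*n^3 + 15*n^2 - 8*n - 7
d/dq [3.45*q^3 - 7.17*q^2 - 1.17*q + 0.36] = 10.35*q^2 - 14.34*q - 1.17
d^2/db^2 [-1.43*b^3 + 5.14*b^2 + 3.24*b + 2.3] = 10.28 - 8.58*b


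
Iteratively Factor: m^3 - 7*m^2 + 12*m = (m - 3)*(m^2 - 4*m) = m*(m - 3)*(m - 4)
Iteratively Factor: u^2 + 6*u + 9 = (u + 3)*(u + 3)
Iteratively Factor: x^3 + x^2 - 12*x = (x + 4)*(x^2 - 3*x) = (x - 3)*(x + 4)*(x)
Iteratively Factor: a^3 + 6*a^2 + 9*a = (a)*(a^2 + 6*a + 9) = a*(a + 3)*(a + 3)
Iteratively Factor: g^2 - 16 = (g - 4)*(g + 4)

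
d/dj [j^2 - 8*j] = 2*j - 8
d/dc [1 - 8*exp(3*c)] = -24*exp(3*c)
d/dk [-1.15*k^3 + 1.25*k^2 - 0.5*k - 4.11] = -3.45*k^2 + 2.5*k - 0.5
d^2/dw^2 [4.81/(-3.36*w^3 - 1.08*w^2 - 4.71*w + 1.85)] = ((96.9696*w + 10.3896)*(3.36*w^3 + 1.08*w^2 + 4.71*w - 1.85) - 4.81*(10.08*w^2 + 2.16*w + 4.71)*(20.16*w^2 + 4.32*w + 9.42))/(3.36*w^3 + 1.08*w^2 + 4.71*w - 1.85)^3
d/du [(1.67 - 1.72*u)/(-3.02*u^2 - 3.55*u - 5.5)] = (-5.1944*u^2 + 10.0868*u + 15.3885)/(9.1204*u^4 + 21.442*u^3 + 45.8225*u^2 + 39.05*u + 30.25)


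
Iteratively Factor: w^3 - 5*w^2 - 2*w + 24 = (w + 2)*(w^2 - 7*w + 12) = (w - 3)*(w + 2)*(w - 4)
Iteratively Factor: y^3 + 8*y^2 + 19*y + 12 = (y + 1)*(y^2 + 7*y + 12) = (y + 1)*(y + 4)*(y + 3)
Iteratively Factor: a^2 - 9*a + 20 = (a - 5)*(a - 4)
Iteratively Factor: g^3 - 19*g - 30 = (g + 2)*(g^2 - 2*g - 15) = (g - 5)*(g + 2)*(g + 3)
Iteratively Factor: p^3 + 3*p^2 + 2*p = (p + 2)*(p^2 + p) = p*(p + 2)*(p + 1)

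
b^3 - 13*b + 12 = (b - 3)*(b - 1)*(b + 4)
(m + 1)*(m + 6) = m^2 + 7*m + 6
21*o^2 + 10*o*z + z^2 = (3*o + z)*(7*o + z)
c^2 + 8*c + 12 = (c + 2)*(c + 6)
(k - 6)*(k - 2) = k^2 - 8*k + 12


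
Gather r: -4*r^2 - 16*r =-4*r^2 - 16*r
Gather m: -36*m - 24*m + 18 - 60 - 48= -60*m - 90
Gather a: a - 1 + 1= a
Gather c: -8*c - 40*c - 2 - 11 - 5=-48*c - 18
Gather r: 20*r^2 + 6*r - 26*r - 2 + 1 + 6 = 20*r^2 - 20*r + 5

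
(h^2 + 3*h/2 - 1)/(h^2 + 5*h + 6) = (h - 1/2)/(h + 3)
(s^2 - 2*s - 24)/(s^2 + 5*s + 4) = (s - 6)/(s + 1)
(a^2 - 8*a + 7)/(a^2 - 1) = (a - 7)/(a + 1)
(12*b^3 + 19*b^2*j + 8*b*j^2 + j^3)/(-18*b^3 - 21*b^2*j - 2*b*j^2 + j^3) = (-4*b - j)/(6*b - j)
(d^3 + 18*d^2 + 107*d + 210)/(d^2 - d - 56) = (d^2 + 11*d + 30)/(d - 8)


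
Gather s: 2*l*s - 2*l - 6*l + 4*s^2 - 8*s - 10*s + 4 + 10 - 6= -8*l + 4*s^2 + s*(2*l - 18) + 8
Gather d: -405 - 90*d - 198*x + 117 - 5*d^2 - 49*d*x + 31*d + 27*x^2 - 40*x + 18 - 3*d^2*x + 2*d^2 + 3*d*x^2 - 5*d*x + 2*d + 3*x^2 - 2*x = d^2*(-3*x - 3) + d*(3*x^2 - 54*x - 57) + 30*x^2 - 240*x - 270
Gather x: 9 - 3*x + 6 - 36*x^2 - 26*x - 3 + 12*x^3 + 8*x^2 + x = 12*x^3 - 28*x^2 - 28*x + 12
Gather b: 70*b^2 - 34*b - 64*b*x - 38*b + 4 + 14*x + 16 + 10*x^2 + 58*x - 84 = 70*b^2 + b*(-64*x - 72) + 10*x^2 + 72*x - 64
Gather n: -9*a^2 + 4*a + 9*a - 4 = -9*a^2 + 13*a - 4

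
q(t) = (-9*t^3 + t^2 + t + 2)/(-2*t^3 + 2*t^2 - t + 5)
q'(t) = (-27*t^2 + 2*t + 1)/(-2*t^3 + 2*t^2 - t + 5) + (6*t^2 - 4*t + 1)*(-9*t^3 + t^2 + t + 2)/(-2*t^3 + 2*t^2 - t + 5)^2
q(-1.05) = 1.18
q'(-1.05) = -1.60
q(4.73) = 5.54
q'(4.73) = -0.31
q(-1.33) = 1.62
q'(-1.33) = -1.51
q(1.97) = 13.55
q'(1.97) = -27.21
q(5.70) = 5.31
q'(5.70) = -0.18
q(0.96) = -0.99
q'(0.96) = -5.99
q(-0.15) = 0.37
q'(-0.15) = 0.14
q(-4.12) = 3.52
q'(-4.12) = -0.25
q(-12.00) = 4.17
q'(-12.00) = -0.03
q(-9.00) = 4.06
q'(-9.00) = -0.05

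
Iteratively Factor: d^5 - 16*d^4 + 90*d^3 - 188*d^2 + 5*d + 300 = (d - 3)*(d^4 - 13*d^3 + 51*d^2 - 35*d - 100) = (d - 3)*(d + 1)*(d^3 - 14*d^2 + 65*d - 100) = (d - 4)*(d - 3)*(d + 1)*(d^2 - 10*d + 25) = (d - 5)*(d - 4)*(d - 3)*(d + 1)*(d - 5)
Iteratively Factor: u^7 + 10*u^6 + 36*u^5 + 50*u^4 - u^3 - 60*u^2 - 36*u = (u + 2)*(u^6 + 8*u^5 + 20*u^4 + 10*u^3 - 21*u^2 - 18*u) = (u + 2)^2*(u^5 + 6*u^4 + 8*u^3 - 6*u^2 - 9*u) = (u + 1)*(u + 2)^2*(u^4 + 5*u^3 + 3*u^2 - 9*u) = u*(u + 1)*(u + 2)^2*(u^3 + 5*u^2 + 3*u - 9) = u*(u + 1)*(u + 2)^2*(u + 3)*(u^2 + 2*u - 3) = u*(u - 1)*(u + 1)*(u + 2)^2*(u + 3)*(u + 3)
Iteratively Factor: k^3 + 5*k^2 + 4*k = (k)*(k^2 + 5*k + 4) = k*(k + 1)*(k + 4)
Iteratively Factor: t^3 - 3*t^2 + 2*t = (t)*(t^2 - 3*t + 2) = t*(t - 2)*(t - 1)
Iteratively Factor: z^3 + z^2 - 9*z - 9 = (z - 3)*(z^2 + 4*z + 3) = (z - 3)*(z + 1)*(z + 3)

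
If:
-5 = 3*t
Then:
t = -5/3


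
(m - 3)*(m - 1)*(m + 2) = m^3 - 2*m^2 - 5*m + 6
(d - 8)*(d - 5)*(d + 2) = d^3 - 11*d^2 + 14*d + 80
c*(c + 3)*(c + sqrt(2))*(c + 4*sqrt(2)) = c^4 + 3*c^3 + 5*sqrt(2)*c^3 + 8*c^2 + 15*sqrt(2)*c^2 + 24*c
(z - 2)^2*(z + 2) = z^3 - 2*z^2 - 4*z + 8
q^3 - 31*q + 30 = (q - 5)*(q - 1)*(q + 6)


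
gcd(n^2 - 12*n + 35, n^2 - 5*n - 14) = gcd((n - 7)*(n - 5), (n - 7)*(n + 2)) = n - 7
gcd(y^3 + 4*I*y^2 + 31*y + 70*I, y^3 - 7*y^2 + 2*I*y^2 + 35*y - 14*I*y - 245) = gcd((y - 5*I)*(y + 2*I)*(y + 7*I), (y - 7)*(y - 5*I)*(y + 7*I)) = y^2 + 2*I*y + 35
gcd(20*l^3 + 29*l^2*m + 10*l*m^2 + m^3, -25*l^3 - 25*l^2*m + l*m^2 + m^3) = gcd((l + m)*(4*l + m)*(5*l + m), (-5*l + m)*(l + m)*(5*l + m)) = 5*l^2 + 6*l*m + m^2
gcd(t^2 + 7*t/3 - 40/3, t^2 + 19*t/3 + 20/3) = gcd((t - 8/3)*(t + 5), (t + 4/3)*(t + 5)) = t + 5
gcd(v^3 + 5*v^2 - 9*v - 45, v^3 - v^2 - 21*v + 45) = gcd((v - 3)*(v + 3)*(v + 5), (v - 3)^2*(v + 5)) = v^2 + 2*v - 15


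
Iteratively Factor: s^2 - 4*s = (s - 4)*(s)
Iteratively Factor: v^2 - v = (v)*(v - 1)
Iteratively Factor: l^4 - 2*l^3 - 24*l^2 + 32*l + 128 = (l + 4)*(l^3 - 6*l^2 + 32) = (l + 2)*(l + 4)*(l^2 - 8*l + 16) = (l - 4)*(l + 2)*(l + 4)*(l - 4)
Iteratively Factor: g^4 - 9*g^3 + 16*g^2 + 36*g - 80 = (g - 5)*(g^3 - 4*g^2 - 4*g + 16) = (g - 5)*(g + 2)*(g^2 - 6*g + 8) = (g - 5)*(g - 4)*(g + 2)*(g - 2)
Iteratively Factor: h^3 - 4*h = (h)*(h^2 - 4) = h*(h - 2)*(h + 2)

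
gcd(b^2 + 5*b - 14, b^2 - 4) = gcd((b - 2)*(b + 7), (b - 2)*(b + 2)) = b - 2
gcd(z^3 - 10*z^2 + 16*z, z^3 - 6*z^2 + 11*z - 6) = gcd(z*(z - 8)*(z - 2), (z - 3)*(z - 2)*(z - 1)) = z - 2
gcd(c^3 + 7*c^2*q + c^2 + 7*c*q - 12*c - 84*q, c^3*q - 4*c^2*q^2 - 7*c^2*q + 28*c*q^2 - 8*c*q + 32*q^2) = 1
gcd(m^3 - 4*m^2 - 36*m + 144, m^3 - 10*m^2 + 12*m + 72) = m - 6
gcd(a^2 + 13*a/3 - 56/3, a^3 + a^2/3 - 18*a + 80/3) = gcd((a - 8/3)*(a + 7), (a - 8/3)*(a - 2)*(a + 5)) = a - 8/3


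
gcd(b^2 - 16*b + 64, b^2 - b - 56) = b - 8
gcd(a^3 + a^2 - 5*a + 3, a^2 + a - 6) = a + 3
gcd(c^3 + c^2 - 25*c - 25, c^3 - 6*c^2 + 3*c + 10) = c^2 - 4*c - 5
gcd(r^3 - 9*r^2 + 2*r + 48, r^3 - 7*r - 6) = r^2 - r - 6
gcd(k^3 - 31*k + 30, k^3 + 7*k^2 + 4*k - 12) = k^2 + 5*k - 6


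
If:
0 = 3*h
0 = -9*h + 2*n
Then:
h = 0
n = 0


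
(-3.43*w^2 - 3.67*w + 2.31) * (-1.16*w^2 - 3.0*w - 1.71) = 3.9788*w^4 + 14.5472*w^3 + 14.1957*w^2 - 0.6543*w - 3.9501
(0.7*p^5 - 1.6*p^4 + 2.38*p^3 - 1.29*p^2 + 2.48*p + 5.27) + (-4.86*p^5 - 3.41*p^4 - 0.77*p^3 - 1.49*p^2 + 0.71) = -4.16*p^5 - 5.01*p^4 + 1.61*p^3 - 2.78*p^2 + 2.48*p + 5.98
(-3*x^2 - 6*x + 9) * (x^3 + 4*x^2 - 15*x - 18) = -3*x^5 - 18*x^4 + 30*x^3 + 180*x^2 - 27*x - 162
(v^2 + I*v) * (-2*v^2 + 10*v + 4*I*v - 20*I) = -2*v^4 + 10*v^3 + 2*I*v^3 - 4*v^2 - 10*I*v^2 + 20*v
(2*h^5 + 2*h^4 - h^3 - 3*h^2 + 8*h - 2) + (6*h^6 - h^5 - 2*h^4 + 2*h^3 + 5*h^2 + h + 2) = 6*h^6 + h^5 + h^3 + 2*h^2 + 9*h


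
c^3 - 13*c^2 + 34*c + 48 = (c - 8)*(c - 6)*(c + 1)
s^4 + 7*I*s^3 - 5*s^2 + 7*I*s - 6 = (s - I)*(s + I)^2*(s + 6*I)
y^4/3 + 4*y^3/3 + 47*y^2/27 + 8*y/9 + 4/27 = (y/3 + 1/3)*(y + 1/3)*(y + 2/3)*(y + 2)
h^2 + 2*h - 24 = (h - 4)*(h + 6)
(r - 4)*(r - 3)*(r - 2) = r^3 - 9*r^2 + 26*r - 24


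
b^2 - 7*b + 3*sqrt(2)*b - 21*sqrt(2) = (b - 7)*(b + 3*sqrt(2))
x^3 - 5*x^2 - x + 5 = (x - 5)*(x - 1)*(x + 1)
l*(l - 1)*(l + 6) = l^3 + 5*l^2 - 6*l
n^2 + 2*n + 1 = (n + 1)^2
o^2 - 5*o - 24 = (o - 8)*(o + 3)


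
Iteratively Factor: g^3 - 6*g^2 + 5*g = (g - 1)*(g^2 - 5*g) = g*(g - 1)*(g - 5)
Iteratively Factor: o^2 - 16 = (o - 4)*(o + 4)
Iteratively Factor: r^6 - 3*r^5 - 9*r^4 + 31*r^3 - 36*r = (r - 2)*(r^5 - r^4 - 11*r^3 + 9*r^2 + 18*r) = (r - 2)*(r + 3)*(r^4 - 4*r^3 + r^2 + 6*r) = (r - 3)*(r - 2)*(r + 3)*(r^3 - r^2 - 2*r) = r*(r - 3)*(r - 2)*(r + 3)*(r^2 - r - 2) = r*(r - 3)*(r - 2)^2*(r + 3)*(r + 1)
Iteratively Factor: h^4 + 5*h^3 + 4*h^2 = (h + 1)*(h^3 + 4*h^2) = (h + 1)*(h + 4)*(h^2) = h*(h + 1)*(h + 4)*(h)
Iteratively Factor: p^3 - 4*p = (p - 2)*(p^2 + 2*p) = (p - 2)*(p + 2)*(p)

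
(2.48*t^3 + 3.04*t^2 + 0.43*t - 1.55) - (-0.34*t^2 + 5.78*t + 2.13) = 2.48*t^3 + 3.38*t^2 - 5.35*t - 3.68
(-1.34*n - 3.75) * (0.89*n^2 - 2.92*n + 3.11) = -1.1926*n^3 + 0.5753*n^2 + 6.7826*n - 11.6625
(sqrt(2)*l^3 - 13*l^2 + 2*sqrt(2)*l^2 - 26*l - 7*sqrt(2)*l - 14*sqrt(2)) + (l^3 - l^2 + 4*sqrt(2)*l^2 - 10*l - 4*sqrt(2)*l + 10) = l^3 + sqrt(2)*l^3 - 14*l^2 + 6*sqrt(2)*l^2 - 36*l - 11*sqrt(2)*l - 14*sqrt(2) + 10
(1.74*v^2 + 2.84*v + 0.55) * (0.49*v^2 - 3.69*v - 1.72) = 0.8526*v^4 - 5.029*v^3 - 13.2029*v^2 - 6.9143*v - 0.946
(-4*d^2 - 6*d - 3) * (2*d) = -8*d^3 - 12*d^2 - 6*d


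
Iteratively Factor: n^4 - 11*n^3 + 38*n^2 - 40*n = (n)*(n^3 - 11*n^2 + 38*n - 40) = n*(n - 2)*(n^2 - 9*n + 20) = n*(n - 4)*(n - 2)*(n - 5)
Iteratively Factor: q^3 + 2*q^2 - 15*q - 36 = (q - 4)*(q^2 + 6*q + 9) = (q - 4)*(q + 3)*(q + 3)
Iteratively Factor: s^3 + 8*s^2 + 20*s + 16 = (s + 4)*(s^2 + 4*s + 4) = (s + 2)*(s + 4)*(s + 2)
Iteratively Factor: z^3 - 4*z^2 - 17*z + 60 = (z - 5)*(z^2 + z - 12) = (z - 5)*(z - 3)*(z + 4)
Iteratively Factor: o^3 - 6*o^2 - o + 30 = (o - 5)*(o^2 - o - 6) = (o - 5)*(o - 3)*(o + 2)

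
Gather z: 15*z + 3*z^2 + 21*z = 3*z^2 + 36*z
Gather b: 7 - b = 7 - b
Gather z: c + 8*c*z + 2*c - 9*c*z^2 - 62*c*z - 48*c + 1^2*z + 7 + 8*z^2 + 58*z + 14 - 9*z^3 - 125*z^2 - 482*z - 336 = -45*c - 9*z^3 + z^2*(-9*c - 117) + z*(-54*c - 423) - 315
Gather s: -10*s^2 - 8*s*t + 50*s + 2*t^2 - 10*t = -10*s^2 + s*(50 - 8*t) + 2*t^2 - 10*t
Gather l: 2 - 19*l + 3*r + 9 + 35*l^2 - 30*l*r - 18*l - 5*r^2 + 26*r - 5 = 35*l^2 + l*(-30*r - 37) - 5*r^2 + 29*r + 6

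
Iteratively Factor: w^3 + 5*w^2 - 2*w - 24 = (w + 3)*(w^2 + 2*w - 8) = (w - 2)*(w + 3)*(w + 4)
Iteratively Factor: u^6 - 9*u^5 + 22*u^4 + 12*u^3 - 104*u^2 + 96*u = (u + 2)*(u^5 - 11*u^4 + 44*u^3 - 76*u^2 + 48*u) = (u - 4)*(u + 2)*(u^4 - 7*u^3 + 16*u^2 - 12*u) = (u - 4)*(u - 2)*(u + 2)*(u^3 - 5*u^2 + 6*u) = (u - 4)*(u - 3)*(u - 2)*(u + 2)*(u^2 - 2*u) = (u - 4)*(u - 3)*(u - 2)^2*(u + 2)*(u)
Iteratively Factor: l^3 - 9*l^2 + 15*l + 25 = (l - 5)*(l^2 - 4*l - 5) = (l - 5)^2*(l + 1)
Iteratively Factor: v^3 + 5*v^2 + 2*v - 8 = (v + 2)*(v^2 + 3*v - 4) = (v - 1)*(v + 2)*(v + 4)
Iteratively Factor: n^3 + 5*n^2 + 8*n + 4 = (n + 1)*(n^2 + 4*n + 4) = (n + 1)*(n + 2)*(n + 2)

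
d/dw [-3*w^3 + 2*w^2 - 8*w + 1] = -9*w^2 + 4*w - 8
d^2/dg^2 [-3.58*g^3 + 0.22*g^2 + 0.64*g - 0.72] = 0.44 - 21.48*g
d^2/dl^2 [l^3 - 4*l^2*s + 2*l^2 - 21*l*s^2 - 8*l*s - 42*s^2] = 6*l - 8*s + 4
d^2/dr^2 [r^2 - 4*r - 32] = 2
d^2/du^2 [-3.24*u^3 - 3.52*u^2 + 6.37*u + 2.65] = -19.44*u - 7.04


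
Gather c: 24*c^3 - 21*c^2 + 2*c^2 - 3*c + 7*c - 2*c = 24*c^3 - 19*c^2 + 2*c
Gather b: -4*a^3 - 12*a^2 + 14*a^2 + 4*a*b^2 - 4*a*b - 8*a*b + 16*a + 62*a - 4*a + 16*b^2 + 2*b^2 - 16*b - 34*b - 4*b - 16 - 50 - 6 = -4*a^3 + 2*a^2 + 74*a + b^2*(4*a + 18) + b*(-12*a - 54) - 72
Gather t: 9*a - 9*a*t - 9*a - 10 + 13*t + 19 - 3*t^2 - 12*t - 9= -3*t^2 + t*(1 - 9*a)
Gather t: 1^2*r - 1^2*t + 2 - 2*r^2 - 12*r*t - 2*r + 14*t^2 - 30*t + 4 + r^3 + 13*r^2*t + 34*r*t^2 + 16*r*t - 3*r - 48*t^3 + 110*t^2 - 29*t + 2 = r^3 - 2*r^2 - 4*r - 48*t^3 + t^2*(34*r + 124) + t*(13*r^2 + 4*r - 60) + 8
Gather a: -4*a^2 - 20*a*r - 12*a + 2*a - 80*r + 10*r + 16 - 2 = -4*a^2 + a*(-20*r - 10) - 70*r + 14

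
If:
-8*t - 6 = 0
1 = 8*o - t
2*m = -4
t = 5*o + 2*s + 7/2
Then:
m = -2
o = 1/32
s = -141/64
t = -3/4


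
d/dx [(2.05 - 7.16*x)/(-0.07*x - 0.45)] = (0.235585*x + 1.514475)/(0.07*x + 0.45)^3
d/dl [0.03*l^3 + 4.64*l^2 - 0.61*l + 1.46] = 0.09*l^2 + 9.28*l - 0.61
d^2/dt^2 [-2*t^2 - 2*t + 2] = -4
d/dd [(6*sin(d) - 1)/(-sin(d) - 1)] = -7*cos(d)/(sin(d) + 1)^2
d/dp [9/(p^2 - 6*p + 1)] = 18*(3 - p)/(p^2 - 6*p + 1)^2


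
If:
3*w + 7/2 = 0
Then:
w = -7/6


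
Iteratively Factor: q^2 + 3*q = (q + 3)*(q)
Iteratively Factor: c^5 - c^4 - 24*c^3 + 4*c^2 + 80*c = (c)*(c^4 - c^3 - 24*c^2 + 4*c + 80) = c*(c - 2)*(c^3 + c^2 - 22*c - 40) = c*(c - 5)*(c - 2)*(c^2 + 6*c + 8) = c*(c - 5)*(c - 2)*(c + 2)*(c + 4)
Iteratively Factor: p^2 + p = (p)*(p + 1)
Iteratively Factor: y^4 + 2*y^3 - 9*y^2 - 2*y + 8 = (y + 1)*(y^3 + y^2 - 10*y + 8) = (y + 1)*(y + 4)*(y^2 - 3*y + 2) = (y - 1)*(y + 1)*(y + 4)*(y - 2)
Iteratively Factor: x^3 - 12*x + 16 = (x + 4)*(x^2 - 4*x + 4) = (x - 2)*(x + 4)*(x - 2)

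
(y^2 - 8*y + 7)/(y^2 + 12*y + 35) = (y^2 - 8*y + 7)/(y^2 + 12*y + 35)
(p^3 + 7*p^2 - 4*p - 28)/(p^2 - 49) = (p^2 - 4)/(p - 7)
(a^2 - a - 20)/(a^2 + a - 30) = (a + 4)/(a + 6)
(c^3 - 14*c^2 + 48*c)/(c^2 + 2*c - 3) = c*(c^2 - 14*c + 48)/(c^2 + 2*c - 3)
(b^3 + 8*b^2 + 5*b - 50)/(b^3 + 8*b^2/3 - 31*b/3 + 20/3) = 3*(b^2 + 3*b - 10)/(3*b^2 - 7*b + 4)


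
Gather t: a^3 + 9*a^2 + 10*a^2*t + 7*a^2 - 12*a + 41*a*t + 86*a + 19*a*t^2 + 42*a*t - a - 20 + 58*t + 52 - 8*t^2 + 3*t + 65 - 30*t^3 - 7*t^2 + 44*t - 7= a^3 + 16*a^2 + 73*a - 30*t^3 + t^2*(19*a - 15) + t*(10*a^2 + 83*a + 105) + 90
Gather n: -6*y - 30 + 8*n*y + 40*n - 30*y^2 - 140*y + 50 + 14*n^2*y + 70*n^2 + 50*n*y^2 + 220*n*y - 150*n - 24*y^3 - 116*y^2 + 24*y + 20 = n^2*(14*y + 70) + n*(50*y^2 + 228*y - 110) - 24*y^3 - 146*y^2 - 122*y + 40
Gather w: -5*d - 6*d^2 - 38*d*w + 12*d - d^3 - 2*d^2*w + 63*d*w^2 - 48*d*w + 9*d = -d^3 - 6*d^2 + 63*d*w^2 + 16*d + w*(-2*d^2 - 86*d)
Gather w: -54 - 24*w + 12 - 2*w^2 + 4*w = -2*w^2 - 20*w - 42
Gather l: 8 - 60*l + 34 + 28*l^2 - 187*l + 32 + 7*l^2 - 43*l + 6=35*l^2 - 290*l + 80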